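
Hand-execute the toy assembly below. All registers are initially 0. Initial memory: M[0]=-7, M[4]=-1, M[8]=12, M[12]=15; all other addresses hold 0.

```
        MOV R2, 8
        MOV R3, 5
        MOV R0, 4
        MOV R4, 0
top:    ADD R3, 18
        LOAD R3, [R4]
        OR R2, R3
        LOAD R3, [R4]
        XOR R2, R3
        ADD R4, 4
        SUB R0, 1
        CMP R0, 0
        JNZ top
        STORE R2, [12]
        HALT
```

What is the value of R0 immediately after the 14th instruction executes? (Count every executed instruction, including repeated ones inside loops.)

3

R2=8
R3=5
R0=4
R4=0
R3=5+18=23
R3=M[0]=-7
R2=8|(-7)=-7
R3=M[0]=-7
R2=(-7)^(-7)=0
R4=0+4=4
R0=4-1=3
CMP R0, 0  (cmp 3,0)
JNZ top: taken
R3=(-7)+18=11
After step 14: R0 = 3.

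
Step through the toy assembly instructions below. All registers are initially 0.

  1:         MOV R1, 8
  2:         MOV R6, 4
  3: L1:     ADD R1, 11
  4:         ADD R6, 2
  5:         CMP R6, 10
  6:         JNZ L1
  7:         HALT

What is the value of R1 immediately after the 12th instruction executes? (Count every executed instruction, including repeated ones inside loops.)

41

R1=8
R6=4
R1=8+11=19
R6=4+2=6
CMP R6, 10  (cmp 6,10)
JNZ L1: taken
R1=19+11=30
R6=6+2=8
CMP R6, 10  (cmp 8,10)
JNZ L1: taken
R1=30+11=41
R6=8+2=10
After step 12: R1 = 41.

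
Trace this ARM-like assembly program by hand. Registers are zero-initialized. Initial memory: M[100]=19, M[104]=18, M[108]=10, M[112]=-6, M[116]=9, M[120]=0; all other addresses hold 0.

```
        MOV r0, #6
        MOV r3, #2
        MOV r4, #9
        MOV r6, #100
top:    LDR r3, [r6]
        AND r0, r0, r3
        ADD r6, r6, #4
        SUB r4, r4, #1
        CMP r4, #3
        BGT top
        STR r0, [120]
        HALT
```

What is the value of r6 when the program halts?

124

after MOV r0, #6: r0=6
after MOV r3, #2: r3=2
after MOV r4, #9: r4=9
after MOV r6, #100: r6=100
after LDR r3, [r6]: r3=M[100]=19
after AND r0, r0, r3: r0=6&19=2
after ADD r6, r6, #4: r6=100+4=104
after SUB r4, r4, #1: r4=9-1=8
CMP r4, #3  (cmp 8,3)
BGT top: taken
after LDR r3, [r6]: r3=M[104]=18
after AND r0, r0, r3: r0=2&18=2
after ADD r6, r6, #4: r6=104+4=108
after SUB r4, r4, #1: r4=8-1=7
CMP r4, #3  (cmp 7,3)
BGT top: taken
after LDR r3, [r6]: r3=M[108]=10
after AND r0, r0, r3: r0=2&10=2
after ADD r6, r6, #4: r6=108+4=112
after SUB r4, r4, #1: r4=7-1=6
CMP r4, #3  (cmp 6,3)
BGT top: taken
after LDR r3, [r6]: r3=M[112]=-6
after AND r0, r0, r3: r0=2&(-6)=2
after ADD r6, r6, #4: r6=112+4=116
after SUB r4, r4, #1: r4=6-1=5
CMP r4, #3  (cmp 5,3)
BGT top: taken
after LDR r3, [r6]: r3=M[116]=9
after AND r0, r0, r3: r0=2&9=0
after ADD r6, r6, #4: r6=116+4=120
after SUB r4, r4, #1: r4=5-1=4
CMP r4, #3  (cmp 4,3)
BGT top: taken
after LDR r3, [r6]: r3=M[120]=0
after AND r0, r0, r3: r0=0&0=0
after ADD r6, r6, #4: r6=120+4=124
after SUB r4, r4, #1: r4=4-1=3
CMP r4, #3  (cmp 3,3)
BGT top: not taken
STR r0, [120] → M[120]=0
halt.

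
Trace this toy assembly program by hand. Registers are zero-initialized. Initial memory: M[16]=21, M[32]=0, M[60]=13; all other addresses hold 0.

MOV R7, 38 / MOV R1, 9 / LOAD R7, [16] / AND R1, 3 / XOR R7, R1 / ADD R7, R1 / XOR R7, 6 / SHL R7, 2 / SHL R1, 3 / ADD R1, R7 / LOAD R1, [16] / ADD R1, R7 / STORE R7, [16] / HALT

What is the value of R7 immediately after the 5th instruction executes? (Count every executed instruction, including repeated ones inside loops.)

after MOV R7, 38: R7=38
after MOV R1, 9: R1=9
after LOAD R7, [16]: R7=M[16]=21
after AND R1, 3: R1=9&3=1
after XOR R7, R1: R7=21^1=20
After step 5: R7 = 20.

20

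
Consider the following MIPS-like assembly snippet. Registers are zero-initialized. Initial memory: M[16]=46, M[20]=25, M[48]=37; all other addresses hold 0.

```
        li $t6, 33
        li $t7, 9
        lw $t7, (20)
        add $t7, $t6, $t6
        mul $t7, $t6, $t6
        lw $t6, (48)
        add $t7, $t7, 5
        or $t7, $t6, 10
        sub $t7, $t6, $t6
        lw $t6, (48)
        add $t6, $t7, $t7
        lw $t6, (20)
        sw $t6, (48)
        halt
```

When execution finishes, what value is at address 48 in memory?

after li $t6, 33: $t6=33
after li $t7, 9: $t7=9
after lw $t7, (20): $t7=M[20]=25
after add $t7, $t6, $t6: $t7=33+33=66
after mul $t7, $t6, $t6: $t7=33*33=1089
after lw $t6, (48): $t6=M[48]=37
after add $t7, $t7, 5: $t7=1089+5=1094
after or $t7, $t6, 10: $t7=37|10=47
after sub $t7, $t6, $t6: $t7=37-37=0
after lw $t6, (48): $t6=M[48]=37
after add $t6, $t7, $t7: $t6=0+0=0
after lw $t6, (20): $t6=M[20]=25
sw $t6, (48) → M[48]=25
halt.

25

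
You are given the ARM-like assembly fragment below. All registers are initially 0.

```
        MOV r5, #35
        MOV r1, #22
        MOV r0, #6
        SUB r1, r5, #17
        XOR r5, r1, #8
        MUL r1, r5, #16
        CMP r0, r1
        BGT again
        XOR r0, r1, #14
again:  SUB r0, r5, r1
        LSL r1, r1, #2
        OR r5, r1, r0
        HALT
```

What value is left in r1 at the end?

1664

r5=35
r1=22
r0=6
r1=35-17=18
r5=18^8=26
r1=26*16=416
CMP r0, r1  (cmp 6,416)
BGT again: not taken
r0=416^14=430
r0=26-416=-390
r1=416<<2=1664
r5=1664|(-390)=-262
halt.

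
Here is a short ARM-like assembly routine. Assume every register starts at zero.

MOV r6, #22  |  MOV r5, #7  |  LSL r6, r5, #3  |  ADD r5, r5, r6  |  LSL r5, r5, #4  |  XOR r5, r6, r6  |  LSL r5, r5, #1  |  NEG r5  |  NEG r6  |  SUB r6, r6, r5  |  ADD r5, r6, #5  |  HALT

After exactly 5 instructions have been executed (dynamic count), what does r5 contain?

1008

after MOV r6, #22: r6=22
after MOV r5, #7: r5=7
after LSL r6, r5, #3: r6=7<<3=56
after ADD r5, r5, r6: r5=7+56=63
after LSL r5, r5, #4: r5=63<<4=1008
After step 5: r5 = 1008.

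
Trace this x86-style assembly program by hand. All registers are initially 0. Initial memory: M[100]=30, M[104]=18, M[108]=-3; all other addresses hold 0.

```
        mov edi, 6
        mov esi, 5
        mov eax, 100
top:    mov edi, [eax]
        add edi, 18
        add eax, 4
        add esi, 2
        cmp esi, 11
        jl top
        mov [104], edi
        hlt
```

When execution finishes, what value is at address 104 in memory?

15

after mov edi, 6: edi=6
after mov esi, 5: esi=5
after mov eax, 100: eax=100
after mov edi, [eax]: edi=M[100]=30
after add edi, 18: edi=30+18=48
after add eax, 4: eax=100+4=104
after add esi, 2: esi=5+2=7
cmp esi, 11  (cmp 7,11)
jl top: taken
after mov edi, [eax]: edi=M[104]=18
after add edi, 18: edi=18+18=36
after add eax, 4: eax=104+4=108
after add esi, 2: esi=7+2=9
cmp esi, 11  (cmp 9,11)
jl top: taken
after mov edi, [eax]: edi=M[108]=-3
after add edi, 18: edi=(-3)+18=15
after add eax, 4: eax=108+4=112
after add esi, 2: esi=9+2=11
cmp esi, 11  (cmp 11,11)
jl top: not taken
mov [104], edi → M[104]=15
halt.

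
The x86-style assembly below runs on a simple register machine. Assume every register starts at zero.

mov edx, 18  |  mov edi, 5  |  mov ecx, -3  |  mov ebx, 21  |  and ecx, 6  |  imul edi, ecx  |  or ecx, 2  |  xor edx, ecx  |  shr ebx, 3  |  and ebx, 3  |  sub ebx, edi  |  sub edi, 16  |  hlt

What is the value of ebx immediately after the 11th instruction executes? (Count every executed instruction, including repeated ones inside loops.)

-18

edx=18
edi=5
ecx=-3
ebx=21
ecx=(-3)&6=4
edi=5*4=20
ecx=4|2=6
edx=18^6=20
ebx=21>>3=2
ebx=2&3=2
ebx=2-20=-18
After step 11: ebx = -18.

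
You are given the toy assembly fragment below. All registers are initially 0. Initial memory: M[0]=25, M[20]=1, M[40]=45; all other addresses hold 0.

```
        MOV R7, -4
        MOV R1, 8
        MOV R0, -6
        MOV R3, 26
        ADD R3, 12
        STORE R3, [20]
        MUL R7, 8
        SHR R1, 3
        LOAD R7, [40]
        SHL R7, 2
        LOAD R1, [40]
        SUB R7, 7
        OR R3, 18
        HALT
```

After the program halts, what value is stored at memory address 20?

38

R7=-4
R1=8
R0=-6
R3=26
R3=26+12=38
STORE R3, [20] → M[20]=38
R7=(-4)*8=-32
R1=8>>3=1
R7=M[40]=45
R7=45<<2=180
R1=M[40]=45
R7=180-7=173
R3=38|18=54
halt.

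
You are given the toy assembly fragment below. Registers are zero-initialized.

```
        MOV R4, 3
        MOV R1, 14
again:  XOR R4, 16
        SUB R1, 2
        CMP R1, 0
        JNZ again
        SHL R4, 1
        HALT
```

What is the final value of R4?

38

R4=3
R1=14
R4=3^16=19
R1=14-2=12
CMP R1, 0  (cmp 12,0)
JNZ again: taken
R4=19^16=3
R1=12-2=10
CMP R1, 0  (cmp 10,0)
JNZ again: taken
R4=3^16=19
R1=10-2=8
CMP R1, 0  (cmp 8,0)
JNZ again: taken
R4=19^16=3
R1=8-2=6
CMP R1, 0  (cmp 6,0)
JNZ again: taken
R4=3^16=19
R1=6-2=4
CMP R1, 0  (cmp 4,0)
JNZ again: taken
R4=19^16=3
R1=4-2=2
CMP R1, 0  (cmp 2,0)
JNZ again: taken
R4=3^16=19
R1=2-2=0
CMP R1, 0  (cmp 0,0)
JNZ again: not taken
R4=19<<1=38
halt.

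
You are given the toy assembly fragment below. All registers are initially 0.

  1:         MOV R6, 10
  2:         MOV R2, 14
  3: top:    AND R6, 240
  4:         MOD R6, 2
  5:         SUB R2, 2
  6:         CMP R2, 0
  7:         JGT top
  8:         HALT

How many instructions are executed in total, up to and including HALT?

38

MOV R6, 10 → R6=10
MOV R2, 14 → R2=14
AND R6, 240 → R6=10&240=0
MOD R6, 2 → R6=0%2=0
SUB R2, 2 → R2=14-2=12
CMP R2, 0  (cmp 12,0)
JGT top: taken
AND R6, 240 → R6=0&240=0
MOD R6, 2 → R6=0%2=0
SUB R2, 2 → R2=12-2=10
CMP R2, 0  (cmp 10,0)
JGT top: taken
AND R6, 240 → R6=0&240=0
MOD R6, 2 → R6=0%2=0
SUB R2, 2 → R2=10-2=8
CMP R2, 0  (cmp 8,0)
JGT top: taken
AND R6, 240 → R6=0&240=0
MOD R6, 2 → R6=0%2=0
SUB R2, 2 → R2=8-2=6
CMP R2, 0  (cmp 6,0)
JGT top: taken
AND R6, 240 → R6=0&240=0
MOD R6, 2 → R6=0%2=0
SUB R2, 2 → R2=6-2=4
CMP R2, 0  (cmp 4,0)
JGT top: taken
AND R6, 240 → R6=0&240=0
MOD R6, 2 → R6=0%2=0
SUB R2, 2 → R2=4-2=2
CMP R2, 0  (cmp 2,0)
JGT top: taken
AND R6, 240 → R6=0&240=0
MOD R6, 2 → R6=0%2=0
SUB R2, 2 → R2=2-2=0
CMP R2, 0  (cmp 0,0)
JGT top: not taken
halt.
Total executed instructions: 38.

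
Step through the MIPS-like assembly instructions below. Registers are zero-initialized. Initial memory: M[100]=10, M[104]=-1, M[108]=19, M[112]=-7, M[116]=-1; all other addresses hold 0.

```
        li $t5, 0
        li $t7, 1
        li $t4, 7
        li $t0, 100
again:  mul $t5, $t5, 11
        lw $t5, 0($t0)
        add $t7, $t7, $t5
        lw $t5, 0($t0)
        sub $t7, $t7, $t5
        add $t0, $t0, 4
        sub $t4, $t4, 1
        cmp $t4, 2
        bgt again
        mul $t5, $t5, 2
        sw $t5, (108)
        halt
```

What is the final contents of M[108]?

-2

li $t5, 0 → $t5=0
li $t7, 1 → $t7=1
li $t4, 7 → $t4=7
li $t0, 100 → $t0=100
mul $t5, $t5, 11 → $t5=0*11=0
lw $t5, 0($t0) → $t5=M[100]=10
add $t7, $t7, $t5 → $t7=1+10=11
lw $t5, 0($t0) → $t5=M[100]=10
sub $t7, $t7, $t5 → $t7=11-10=1
add $t0, $t0, 4 → $t0=100+4=104
sub $t4, $t4, 1 → $t4=7-1=6
cmp $t4, 2  (cmp 6,2)
bgt again: taken
mul $t5, $t5, 11 → $t5=10*11=110
lw $t5, 0($t0) → $t5=M[104]=-1
add $t7, $t7, $t5 → $t7=1+(-1)=0
lw $t5, 0($t0) → $t5=M[104]=-1
sub $t7, $t7, $t5 → $t7=0-(-1)=1
add $t0, $t0, 4 → $t0=104+4=108
sub $t4, $t4, 1 → $t4=6-1=5
cmp $t4, 2  (cmp 5,2)
bgt again: taken
mul $t5, $t5, 11 → $t5=(-1)*11=-11
lw $t5, 0($t0) → $t5=M[108]=19
add $t7, $t7, $t5 → $t7=1+19=20
lw $t5, 0($t0) → $t5=M[108]=19
sub $t7, $t7, $t5 → $t7=20-19=1
add $t0, $t0, 4 → $t0=108+4=112
sub $t4, $t4, 1 → $t4=5-1=4
cmp $t4, 2  (cmp 4,2)
bgt again: taken
mul $t5, $t5, 11 → $t5=19*11=209
lw $t5, 0($t0) → $t5=M[112]=-7
add $t7, $t7, $t5 → $t7=1+(-7)=-6
lw $t5, 0($t0) → $t5=M[112]=-7
sub $t7, $t7, $t5 → $t7=(-6)-(-7)=1
add $t0, $t0, 4 → $t0=112+4=116
sub $t4, $t4, 1 → $t4=4-1=3
cmp $t4, 2  (cmp 3,2)
bgt again: taken
mul $t5, $t5, 11 → $t5=(-7)*11=-77
lw $t5, 0($t0) → $t5=M[116]=-1
add $t7, $t7, $t5 → $t7=1+(-1)=0
lw $t5, 0($t0) → $t5=M[116]=-1
sub $t7, $t7, $t5 → $t7=0-(-1)=1
add $t0, $t0, 4 → $t0=116+4=120
sub $t4, $t4, 1 → $t4=3-1=2
cmp $t4, 2  (cmp 2,2)
bgt again: not taken
mul $t5, $t5, 2 → $t5=(-1)*2=-2
sw $t5, (108) → M[108]=-2
halt.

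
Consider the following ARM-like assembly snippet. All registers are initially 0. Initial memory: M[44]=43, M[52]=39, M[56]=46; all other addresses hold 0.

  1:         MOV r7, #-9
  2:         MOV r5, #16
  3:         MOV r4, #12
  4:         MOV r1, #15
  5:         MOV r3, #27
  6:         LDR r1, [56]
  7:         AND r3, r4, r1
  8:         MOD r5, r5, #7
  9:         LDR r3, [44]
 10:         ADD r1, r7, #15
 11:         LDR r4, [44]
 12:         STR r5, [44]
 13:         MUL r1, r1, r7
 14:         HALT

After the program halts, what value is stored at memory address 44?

2

MOV r7, #-9 → r7=-9
MOV r5, #16 → r5=16
MOV r4, #12 → r4=12
MOV r1, #15 → r1=15
MOV r3, #27 → r3=27
LDR r1, [56] → r1=M[56]=46
AND r3, r4, r1 → r3=12&46=12
MOD r5, r5, #7 → r5=16%7=2
LDR r3, [44] → r3=M[44]=43
ADD r1, r7, #15 → r1=(-9)+15=6
LDR r4, [44] → r4=M[44]=43
STR r5, [44] → M[44]=2
MUL r1, r1, r7 → r1=6*(-9)=-54
halt.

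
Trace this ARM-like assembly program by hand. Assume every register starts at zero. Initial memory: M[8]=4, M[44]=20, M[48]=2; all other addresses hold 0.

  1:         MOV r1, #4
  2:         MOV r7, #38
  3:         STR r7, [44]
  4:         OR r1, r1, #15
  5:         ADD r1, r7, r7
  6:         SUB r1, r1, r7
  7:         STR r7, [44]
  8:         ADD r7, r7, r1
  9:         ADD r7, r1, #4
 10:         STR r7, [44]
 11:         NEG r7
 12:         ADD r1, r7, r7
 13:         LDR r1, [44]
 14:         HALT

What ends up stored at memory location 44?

42

after MOV r1, #4: r1=4
after MOV r7, #38: r7=38
STR r7, [44] → M[44]=38
after OR r1, r1, #15: r1=4|15=15
after ADD r1, r7, r7: r1=38+38=76
after SUB r1, r1, r7: r1=76-38=38
STR r7, [44] → M[44]=38
after ADD r7, r7, r1: r7=38+38=76
after ADD r7, r1, #4: r7=38+4=42
STR r7, [44] → M[44]=42
after NEG r7: r7=-(42)=-42
after ADD r1, r7, r7: r1=(-42)+(-42)=-84
after LDR r1, [44]: r1=M[44]=42
halt.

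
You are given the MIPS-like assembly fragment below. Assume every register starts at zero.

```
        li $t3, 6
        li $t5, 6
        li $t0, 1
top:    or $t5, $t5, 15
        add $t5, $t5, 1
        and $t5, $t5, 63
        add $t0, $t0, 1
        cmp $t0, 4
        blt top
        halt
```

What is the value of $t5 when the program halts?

li $t3, 6 → $t3=6
li $t5, 6 → $t5=6
li $t0, 1 → $t0=1
or $t5, $t5, 15 → $t5=6|15=15
add $t5, $t5, 1 → $t5=15+1=16
and $t5, $t5, 63 → $t5=16&63=16
add $t0, $t0, 1 → $t0=1+1=2
cmp $t0, 4  (cmp 2,4)
blt top: taken
or $t5, $t5, 15 → $t5=16|15=31
add $t5, $t5, 1 → $t5=31+1=32
and $t5, $t5, 63 → $t5=32&63=32
add $t0, $t0, 1 → $t0=2+1=3
cmp $t0, 4  (cmp 3,4)
blt top: taken
or $t5, $t5, 15 → $t5=32|15=47
add $t5, $t5, 1 → $t5=47+1=48
and $t5, $t5, 63 → $t5=48&63=48
add $t0, $t0, 1 → $t0=3+1=4
cmp $t0, 4  (cmp 4,4)
blt top: not taken
halt.

48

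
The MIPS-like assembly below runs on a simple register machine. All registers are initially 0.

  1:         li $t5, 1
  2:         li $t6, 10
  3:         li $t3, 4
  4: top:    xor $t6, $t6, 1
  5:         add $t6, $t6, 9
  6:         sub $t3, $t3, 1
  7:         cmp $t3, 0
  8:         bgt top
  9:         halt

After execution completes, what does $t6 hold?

after li $t5, 1: $t5=1
after li $t6, 10: $t6=10
after li $t3, 4: $t3=4
after xor $t6, $t6, 1: $t6=10^1=11
after add $t6, $t6, 9: $t6=11+9=20
after sub $t3, $t3, 1: $t3=4-1=3
cmp $t3, 0  (cmp 3,0)
bgt top: taken
after xor $t6, $t6, 1: $t6=20^1=21
after add $t6, $t6, 9: $t6=21+9=30
after sub $t3, $t3, 1: $t3=3-1=2
cmp $t3, 0  (cmp 2,0)
bgt top: taken
after xor $t6, $t6, 1: $t6=30^1=31
after add $t6, $t6, 9: $t6=31+9=40
after sub $t3, $t3, 1: $t3=2-1=1
cmp $t3, 0  (cmp 1,0)
bgt top: taken
after xor $t6, $t6, 1: $t6=40^1=41
after add $t6, $t6, 9: $t6=41+9=50
after sub $t3, $t3, 1: $t3=1-1=0
cmp $t3, 0  (cmp 0,0)
bgt top: not taken
halt.

50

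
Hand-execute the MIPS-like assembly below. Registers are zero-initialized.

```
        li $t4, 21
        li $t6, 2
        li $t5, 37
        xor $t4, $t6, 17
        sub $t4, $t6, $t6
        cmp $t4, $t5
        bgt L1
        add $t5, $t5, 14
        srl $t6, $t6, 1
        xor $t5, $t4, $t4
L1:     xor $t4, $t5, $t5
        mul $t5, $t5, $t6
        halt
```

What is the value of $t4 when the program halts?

$t4=21
$t6=2
$t5=37
$t4=2^17=19
$t4=2-2=0
cmp $t4, $t5  (cmp 0,37)
bgt L1: not taken
$t5=37+14=51
$t6=2>>1=1
$t5=0^0=0
$t4=0^0=0
$t5=0*1=0
halt.

0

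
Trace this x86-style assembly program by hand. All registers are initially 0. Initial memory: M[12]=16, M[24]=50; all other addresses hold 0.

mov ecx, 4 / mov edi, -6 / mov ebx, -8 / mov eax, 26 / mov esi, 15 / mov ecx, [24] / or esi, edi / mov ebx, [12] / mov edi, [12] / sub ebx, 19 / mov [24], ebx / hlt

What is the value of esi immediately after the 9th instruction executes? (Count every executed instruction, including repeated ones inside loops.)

after mov ecx, 4: ecx=4
after mov edi, -6: edi=-6
after mov ebx, -8: ebx=-8
after mov eax, 26: eax=26
after mov esi, 15: esi=15
after mov ecx, [24]: ecx=M[24]=50
after or esi, edi: esi=15|(-6)=-1
after mov ebx, [12]: ebx=M[12]=16
after mov edi, [12]: edi=M[12]=16
After step 9: esi = -1.

-1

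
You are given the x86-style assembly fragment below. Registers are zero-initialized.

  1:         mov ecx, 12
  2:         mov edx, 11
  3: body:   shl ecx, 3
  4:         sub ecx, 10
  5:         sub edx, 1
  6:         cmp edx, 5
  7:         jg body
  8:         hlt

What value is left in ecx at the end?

2771238

after mov ecx, 12: ecx=12
after mov edx, 11: edx=11
after shl ecx, 3: ecx=12<<3=96
after sub ecx, 10: ecx=96-10=86
after sub edx, 1: edx=11-1=10
cmp edx, 5  (cmp 10,5)
jg body: taken
after shl ecx, 3: ecx=86<<3=688
after sub ecx, 10: ecx=688-10=678
after sub edx, 1: edx=10-1=9
cmp edx, 5  (cmp 9,5)
jg body: taken
after shl ecx, 3: ecx=678<<3=5424
after sub ecx, 10: ecx=5424-10=5414
after sub edx, 1: edx=9-1=8
cmp edx, 5  (cmp 8,5)
jg body: taken
after shl ecx, 3: ecx=5414<<3=43312
after sub ecx, 10: ecx=43312-10=43302
after sub edx, 1: edx=8-1=7
cmp edx, 5  (cmp 7,5)
jg body: taken
after shl ecx, 3: ecx=43302<<3=346416
after sub ecx, 10: ecx=346416-10=346406
after sub edx, 1: edx=7-1=6
cmp edx, 5  (cmp 6,5)
jg body: taken
after shl ecx, 3: ecx=346406<<3=2771248
after sub ecx, 10: ecx=2771248-10=2771238
after sub edx, 1: edx=6-1=5
cmp edx, 5  (cmp 5,5)
jg body: not taken
halt.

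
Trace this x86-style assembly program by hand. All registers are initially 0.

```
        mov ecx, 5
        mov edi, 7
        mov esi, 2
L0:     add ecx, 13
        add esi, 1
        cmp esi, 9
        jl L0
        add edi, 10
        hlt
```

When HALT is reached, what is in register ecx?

96

after mov ecx, 5: ecx=5
after mov edi, 7: edi=7
after mov esi, 2: esi=2
after add ecx, 13: ecx=5+13=18
after add esi, 1: esi=2+1=3
cmp esi, 9  (cmp 3,9)
jl L0: taken
after add ecx, 13: ecx=18+13=31
after add esi, 1: esi=3+1=4
cmp esi, 9  (cmp 4,9)
jl L0: taken
after add ecx, 13: ecx=31+13=44
after add esi, 1: esi=4+1=5
cmp esi, 9  (cmp 5,9)
jl L0: taken
after add ecx, 13: ecx=44+13=57
after add esi, 1: esi=5+1=6
cmp esi, 9  (cmp 6,9)
jl L0: taken
after add ecx, 13: ecx=57+13=70
after add esi, 1: esi=6+1=7
cmp esi, 9  (cmp 7,9)
jl L0: taken
after add ecx, 13: ecx=70+13=83
after add esi, 1: esi=7+1=8
cmp esi, 9  (cmp 8,9)
jl L0: taken
after add ecx, 13: ecx=83+13=96
after add esi, 1: esi=8+1=9
cmp esi, 9  (cmp 9,9)
jl L0: not taken
after add edi, 10: edi=7+10=17
halt.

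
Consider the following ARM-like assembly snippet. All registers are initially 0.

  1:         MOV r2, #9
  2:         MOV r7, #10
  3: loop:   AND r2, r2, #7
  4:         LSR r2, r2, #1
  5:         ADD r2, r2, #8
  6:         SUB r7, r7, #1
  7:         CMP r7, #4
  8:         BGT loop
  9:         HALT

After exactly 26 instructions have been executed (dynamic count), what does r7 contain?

6

MOV r2, #9 → r2=9
MOV r7, #10 → r7=10
AND r2, r2, #7 → r2=9&7=1
LSR r2, r2, #1 → r2=1>>1=0
ADD r2, r2, #8 → r2=0+8=8
SUB r7, r7, #1 → r7=10-1=9
CMP r7, #4  (cmp 9,4)
BGT loop: taken
AND r2, r2, #7 → r2=8&7=0
LSR r2, r2, #1 → r2=0>>1=0
ADD r2, r2, #8 → r2=0+8=8
SUB r7, r7, #1 → r7=9-1=8
CMP r7, #4  (cmp 8,4)
BGT loop: taken
AND r2, r2, #7 → r2=8&7=0
LSR r2, r2, #1 → r2=0>>1=0
ADD r2, r2, #8 → r2=0+8=8
SUB r7, r7, #1 → r7=8-1=7
CMP r7, #4  (cmp 7,4)
BGT loop: taken
AND r2, r2, #7 → r2=8&7=0
LSR r2, r2, #1 → r2=0>>1=0
ADD r2, r2, #8 → r2=0+8=8
SUB r7, r7, #1 → r7=7-1=6
CMP r7, #4  (cmp 6,4)
BGT loop: taken
After step 26: r7 = 6.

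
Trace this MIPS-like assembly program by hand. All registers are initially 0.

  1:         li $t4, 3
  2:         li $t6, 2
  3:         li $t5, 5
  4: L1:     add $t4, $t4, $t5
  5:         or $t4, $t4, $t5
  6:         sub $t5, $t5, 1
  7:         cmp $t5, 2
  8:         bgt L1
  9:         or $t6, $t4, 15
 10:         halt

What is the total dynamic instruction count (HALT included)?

li $t4, 3 → $t4=3
li $t6, 2 → $t6=2
li $t5, 5 → $t5=5
add $t4, $t4, $t5 → $t4=3+5=8
or $t4, $t4, $t5 → $t4=8|5=13
sub $t5, $t5, 1 → $t5=5-1=4
cmp $t5, 2  (cmp 4,2)
bgt L1: taken
add $t4, $t4, $t5 → $t4=13+4=17
or $t4, $t4, $t5 → $t4=17|4=21
sub $t5, $t5, 1 → $t5=4-1=3
cmp $t5, 2  (cmp 3,2)
bgt L1: taken
add $t4, $t4, $t5 → $t4=21+3=24
or $t4, $t4, $t5 → $t4=24|3=27
sub $t5, $t5, 1 → $t5=3-1=2
cmp $t5, 2  (cmp 2,2)
bgt L1: not taken
or $t6, $t4, 15 → $t6=27|15=31
halt.
Total executed instructions: 20.

20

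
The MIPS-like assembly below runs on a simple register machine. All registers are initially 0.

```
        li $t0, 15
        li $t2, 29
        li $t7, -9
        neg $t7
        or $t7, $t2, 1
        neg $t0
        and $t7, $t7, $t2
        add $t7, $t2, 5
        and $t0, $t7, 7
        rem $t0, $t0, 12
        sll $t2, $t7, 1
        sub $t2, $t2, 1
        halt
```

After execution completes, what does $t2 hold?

$t0=15
$t2=29
$t7=-9
$t7=-(-9)=9
$t7=29|1=29
$t0=-(15)=-15
$t7=29&29=29
$t7=29+5=34
$t0=34&7=2
$t0=2%12=2
$t2=34<<1=68
$t2=68-1=67
halt.

67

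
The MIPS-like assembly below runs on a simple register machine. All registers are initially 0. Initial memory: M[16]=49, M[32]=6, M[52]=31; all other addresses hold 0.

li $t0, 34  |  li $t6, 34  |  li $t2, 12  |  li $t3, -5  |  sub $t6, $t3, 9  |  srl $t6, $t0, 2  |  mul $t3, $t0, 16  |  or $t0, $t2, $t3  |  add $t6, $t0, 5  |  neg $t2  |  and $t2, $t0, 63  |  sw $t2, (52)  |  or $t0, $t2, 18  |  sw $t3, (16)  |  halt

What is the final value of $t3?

after li $t0, 34: $t0=34
after li $t6, 34: $t6=34
after li $t2, 12: $t2=12
after li $t3, -5: $t3=-5
after sub $t6, $t3, 9: $t6=(-5)-9=-14
after srl $t6, $t0, 2: $t6=34>>2=8
after mul $t3, $t0, 16: $t3=34*16=544
after or $t0, $t2, $t3: $t0=12|544=556
after add $t6, $t0, 5: $t6=556+5=561
after neg $t2: $t2=-(12)=-12
after and $t2, $t0, 63: $t2=556&63=44
sw $t2, (52) → M[52]=44
after or $t0, $t2, 18: $t0=44|18=62
sw $t3, (16) → M[16]=544
halt.

544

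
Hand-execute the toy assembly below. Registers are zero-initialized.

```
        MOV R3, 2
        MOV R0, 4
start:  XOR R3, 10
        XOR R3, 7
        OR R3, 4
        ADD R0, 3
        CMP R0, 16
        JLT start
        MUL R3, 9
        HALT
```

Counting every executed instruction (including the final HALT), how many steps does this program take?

after MOV R3, 2: R3=2
after MOV R0, 4: R0=4
after XOR R3, 10: R3=2^10=8
after XOR R3, 7: R3=8^7=15
after OR R3, 4: R3=15|4=15
after ADD R0, 3: R0=4+3=7
CMP R0, 16  (cmp 7,16)
JLT start: taken
after XOR R3, 10: R3=15^10=5
after XOR R3, 7: R3=5^7=2
after OR R3, 4: R3=2|4=6
after ADD R0, 3: R0=7+3=10
CMP R0, 16  (cmp 10,16)
JLT start: taken
after XOR R3, 10: R3=6^10=12
after XOR R3, 7: R3=12^7=11
after OR R3, 4: R3=11|4=15
after ADD R0, 3: R0=10+3=13
CMP R0, 16  (cmp 13,16)
JLT start: taken
after XOR R3, 10: R3=15^10=5
after XOR R3, 7: R3=5^7=2
after OR R3, 4: R3=2|4=6
after ADD R0, 3: R0=13+3=16
CMP R0, 16  (cmp 16,16)
JLT start: not taken
after MUL R3, 9: R3=6*9=54
halt.
Total executed instructions: 28.

28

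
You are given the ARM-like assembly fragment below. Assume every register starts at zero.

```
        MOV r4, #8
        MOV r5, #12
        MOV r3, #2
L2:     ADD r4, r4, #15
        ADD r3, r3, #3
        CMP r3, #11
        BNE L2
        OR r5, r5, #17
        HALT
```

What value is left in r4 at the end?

MOV r4, #8 → r4=8
MOV r5, #12 → r5=12
MOV r3, #2 → r3=2
ADD r4, r4, #15 → r4=8+15=23
ADD r3, r3, #3 → r3=2+3=5
CMP r3, #11  (cmp 5,11)
BNE L2: taken
ADD r4, r4, #15 → r4=23+15=38
ADD r3, r3, #3 → r3=5+3=8
CMP r3, #11  (cmp 8,11)
BNE L2: taken
ADD r4, r4, #15 → r4=38+15=53
ADD r3, r3, #3 → r3=8+3=11
CMP r3, #11  (cmp 11,11)
BNE L2: not taken
OR r5, r5, #17 → r5=12|17=29
halt.

53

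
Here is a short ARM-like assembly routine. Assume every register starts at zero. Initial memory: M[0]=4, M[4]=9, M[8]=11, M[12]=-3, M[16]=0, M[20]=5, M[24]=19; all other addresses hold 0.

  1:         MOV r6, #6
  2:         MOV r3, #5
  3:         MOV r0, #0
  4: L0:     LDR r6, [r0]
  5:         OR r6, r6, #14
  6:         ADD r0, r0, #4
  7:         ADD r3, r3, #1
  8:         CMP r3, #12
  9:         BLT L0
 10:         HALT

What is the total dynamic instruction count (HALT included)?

46

r6=6
r3=5
r0=0
r6=M[0]=4
r6=4|14=14
r0=0+4=4
r3=5+1=6
CMP r3, #12  (cmp 6,12)
BLT L0: taken
r6=M[4]=9
r6=9|14=15
r0=4+4=8
r3=6+1=7
CMP r3, #12  (cmp 7,12)
BLT L0: taken
r6=M[8]=11
r6=11|14=15
r0=8+4=12
r3=7+1=8
CMP r3, #12  (cmp 8,12)
BLT L0: taken
r6=M[12]=-3
r6=(-3)|14=-1
r0=12+4=16
r3=8+1=9
CMP r3, #12  (cmp 9,12)
BLT L0: taken
r6=M[16]=0
r6=0|14=14
r0=16+4=20
r3=9+1=10
CMP r3, #12  (cmp 10,12)
BLT L0: taken
r6=M[20]=5
r6=5|14=15
r0=20+4=24
r3=10+1=11
CMP r3, #12  (cmp 11,12)
BLT L0: taken
r6=M[24]=19
r6=19|14=31
r0=24+4=28
r3=11+1=12
CMP r3, #12  (cmp 12,12)
BLT L0: not taken
halt.
Total executed instructions: 46.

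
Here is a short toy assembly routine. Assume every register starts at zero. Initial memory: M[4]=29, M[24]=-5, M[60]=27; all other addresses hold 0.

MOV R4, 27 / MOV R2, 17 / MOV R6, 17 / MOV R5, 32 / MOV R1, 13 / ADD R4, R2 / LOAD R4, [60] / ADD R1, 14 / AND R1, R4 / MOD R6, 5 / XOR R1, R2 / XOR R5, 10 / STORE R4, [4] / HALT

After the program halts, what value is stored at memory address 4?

27

MOV R4, 27 → R4=27
MOV R2, 17 → R2=17
MOV R6, 17 → R6=17
MOV R5, 32 → R5=32
MOV R1, 13 → R1=13
ADD R4, R2 → R4=27+17=44
LOAD R4, [60] → R4=M[60]=27
ADD R1, 14 → R1=13+14=27
AND R1, R4 → R1=27&27=27
MOD R6, 5 → R6=17%5=2
XOR R1, R2 → R1=27^17=10
XOR R5, 10 → R5=32^10=42
STORE R4, [4] → M[4]=27
halt.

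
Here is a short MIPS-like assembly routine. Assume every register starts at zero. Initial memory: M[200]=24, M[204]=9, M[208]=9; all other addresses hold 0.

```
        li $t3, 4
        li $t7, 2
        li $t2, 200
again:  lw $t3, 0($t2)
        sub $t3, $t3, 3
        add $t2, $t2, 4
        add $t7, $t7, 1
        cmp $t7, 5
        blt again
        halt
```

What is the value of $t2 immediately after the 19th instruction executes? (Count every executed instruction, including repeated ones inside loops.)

212

li $t3, 4 → $t3=4
li $t7, 2 → $t7=2
li $t2, 200 → $t2=200
lw $t3, 0($t2) → $t3=M[200]=24
sub $t3, $t3, 3 → $t3=24-3=21
add $t2, $t2, 4 → $t2=200+4=204
add $t7, $t7, 1 → $t7=2+1=3
cmp $t7, 5  (cmp 3,5)
blt again: taken
lw $t3, 0($t2) → $t3=M[204]=9
sub $t3, $t3, 3 → $t3=9-3=6
add $t2, $t2, 4 → $t2=204+4=208
add $t7, $t7, 1 → $t7=3+1=4
cmp $t7, 5  (cmp 4,5)
blt again: taken
lw $t3, 0($t2) → $t3=M[208]=9
sub $t3, $t3, 3 → $t3=9-3=6
add $t2, $t2, 4 → $t2=208+4=212
add $t7, $t7, 1 → $t7=4+1=5
After step 19: $t2 = 212.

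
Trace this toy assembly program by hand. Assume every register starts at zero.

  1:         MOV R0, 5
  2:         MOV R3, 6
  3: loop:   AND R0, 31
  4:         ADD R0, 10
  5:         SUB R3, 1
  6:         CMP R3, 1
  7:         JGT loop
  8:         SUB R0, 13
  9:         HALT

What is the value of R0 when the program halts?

after MOV R0, 5: R0=5
after MOV R3, 6: R3=6
after AND R0, 31: R0=5&31=5
after ADD R0, 10: R0=5+10=15
after SUB R3, 1: R3=6-1=5
CMP R3, 1  (cmp 5,1)
JGT loop: taken
after AND R0, 31: R0=15&31=15
after ADD R0, 10: R0=15+10=25
after SUB R3, 1: R3=5-1=4
CMP R3, 1  (cmp 4,1)
JGT loop: taken
after AND R0, 31: R0=25&31=25
after ADD R0, 10: R0=25+10=35
after SUB R3, 1: R3=4-1=3
CMP R3, 1  (cmp 3,1)
JGT loop: taken
after AND R0, 31: R0=35&31=3
after ADD R0, 10: R0=3+10=13
after SUB R3, 1: R3=3-1=2
CMP R3, 1  (cmp 2,1)
JGT loop: taken
after AND R0, 31: R0=13&31=13
after ADD R0, 10: R0=13+10=23
after SUB R3, 1: R3=2-1=1
CMP R3, 1  (cmp 1,1)
JGT loop: not taken
after SUB R0, 13: R0=23-13=10
halt.

10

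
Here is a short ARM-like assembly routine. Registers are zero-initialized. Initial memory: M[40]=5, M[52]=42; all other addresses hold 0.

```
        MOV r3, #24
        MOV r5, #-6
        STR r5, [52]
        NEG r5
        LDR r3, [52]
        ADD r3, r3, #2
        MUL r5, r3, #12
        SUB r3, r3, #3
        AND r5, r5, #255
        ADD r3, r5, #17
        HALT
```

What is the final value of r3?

after MOV r3, #24: r3=24
after MOV r5, #-6: r5=-6
STR r5, [52] → M[52]=-6
after NEG r5: r5=-(-6)=6
after LDR r3, [52]: r3=M[52]=-6
after ADD r3, r3, #2: r3=(-6)+2=-4
after MUL r5, r3, #12: r5=(-4)*12=-48
after SUB r3, r3, #3: r3=(-4)-3=-7
after AND r5, r5, #255: r5=(-48)&255=208
after ADD r3, r5, #17: r3=208+17=225
halt.

225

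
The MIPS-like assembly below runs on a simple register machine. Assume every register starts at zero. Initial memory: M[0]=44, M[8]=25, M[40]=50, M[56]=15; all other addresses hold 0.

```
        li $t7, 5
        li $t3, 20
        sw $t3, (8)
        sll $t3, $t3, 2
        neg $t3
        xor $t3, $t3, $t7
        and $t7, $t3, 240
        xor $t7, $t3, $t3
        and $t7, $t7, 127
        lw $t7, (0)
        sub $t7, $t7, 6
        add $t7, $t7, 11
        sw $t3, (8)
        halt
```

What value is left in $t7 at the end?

49

$t7=5
$t3=20
sw $t3, (8) → M[8]=20
$t3=20<<2=80
$t3=-(80)=-80
$t3=(-80)^5=-75
$t7=(-75)&240=176
$t7=(-75)^(-75)=0
$t7=0&127=0
$t7=M[0]=44
$t7=44-6=38
$t7=38+11=49
sw $t3, (8) → M[8]=-75
halt.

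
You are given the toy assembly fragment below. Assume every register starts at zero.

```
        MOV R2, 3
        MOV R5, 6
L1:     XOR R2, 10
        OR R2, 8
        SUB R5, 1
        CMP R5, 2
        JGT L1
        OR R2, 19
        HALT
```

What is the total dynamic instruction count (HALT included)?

R2=3
R5=6
R2=3^10=9
R2=9|8=9
R5=6-1=5
CMP R5, 2  (cmp 5,2)
JGT L1: taken
R2=9^10=3
R2=3|8=11
R5=5-1=4
CMP R5, 2  (cmp 4,2)
JGT L1: taken
R2=11^10=1
R2=1|8=9
R5=4-1=3
CMP R5, 2  (cmp 3,2)
JGT L1: taken
R2=9^10=3
R2=3|8=11
R5=3-1=2
CMP R5, 2  (cmp 2,2)
JGT L1: not taken
R2=11|19=27
halt.
Total executed instructions: 24.

24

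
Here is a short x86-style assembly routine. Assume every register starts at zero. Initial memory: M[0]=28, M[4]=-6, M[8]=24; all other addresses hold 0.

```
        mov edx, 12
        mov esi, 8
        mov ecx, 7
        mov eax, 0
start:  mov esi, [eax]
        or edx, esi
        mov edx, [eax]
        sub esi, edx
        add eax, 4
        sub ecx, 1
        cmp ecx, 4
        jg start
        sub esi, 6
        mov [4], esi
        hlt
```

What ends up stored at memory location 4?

-6

edx=12
esi=8
ecx=7
eax=0
esi=M[0]=28
edx=12|28=28
edx=M[0]=28
esi=28-28=0
eax=0+4=4
ecx=7-1=6
cmp ecx, 4  (cmp 6,4)
jg start: taken
esi=M[4]=-6
edx=28|(-6)=-2
edx=M[4]=-6
esi=(-6)-(-6)=0
eax=4+4=8
ecx=6-1=5
cmp ecx, 4  (cmp 5,4)
jg start: taken
esi=M[8]=24
edx=(-6)|24=-6
edx=M[8]=24
esi=24-24=0
eax=8+4=12
ecx=5-1=4
cmp ecx, 4  (cmp 4,4)
jg start: not taken
esi=0-6=-6
mov [4], esi → M[4]=-6
halt.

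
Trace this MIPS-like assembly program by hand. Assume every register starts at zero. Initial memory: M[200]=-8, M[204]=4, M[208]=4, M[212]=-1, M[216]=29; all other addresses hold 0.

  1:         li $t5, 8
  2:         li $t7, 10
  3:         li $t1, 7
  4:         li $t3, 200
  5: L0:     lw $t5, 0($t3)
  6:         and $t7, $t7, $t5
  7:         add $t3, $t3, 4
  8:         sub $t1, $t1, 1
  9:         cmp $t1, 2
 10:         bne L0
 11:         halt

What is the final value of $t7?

li $t5, 8 → $t5=8
li $t7, 10 → $t7=10
li $t1, 7 → $t1=7
li $t3, 200 → $t3=200
lw $t5, 0($t3) → $t5=M[200]=-8
and $t7, $t7, $t5 → $t7=10&(-8)=8
add $t3, $t3, 4 → $t3=200+4=204
sub $t1, $t1, 1 → $t1=7-1=6
cmp $t1, 2  (cmp 6,2)
bne L0: taken
lw $t5, 0($t3) → $t5=M[204]=4
and $t7, $t7, $t5 → $t7=8&4=0
add $t3, $t3, 4 → $t3=204+4=208
sub $t1, $t1, 1 → $t1=6-1=5
cmp $t1, 2  (cmp 5,2)
bne L0: taken
lw $t5, 0($t3) → $t5=M[208]=4
and $t7, $t7, $t5 → $t7=0&4=0
add $t3, $t3, 4 → $t3=208+4=212
sub $t1, $t1, 1 → $t1=5-1=4
cmp $t1, 2  (cmp 4,2)
bne L0: taken
lw $t5, 0($t3) → $t5=M[212]=-1
and $t7, $t7, $t5 → $t7=0&(-1)=0
add $t3, $t3, 4 → $t3=212+4=216
sub $t1, $t1, 1 → $t1=4-1=3
cmp $t1, 2  (cmp 3,2)
bne L0: taken
lw $t5, 0($t3) → $t5=M[216]=29
and $t7, $t7, $t5 → $t7=0&29=0
add $t3, $t3, 4 → $t3=216+4=220
sub $t1, $t1, 1 → $t1=3-1=2
cmp $t1, 2  (cmp 2,2)
bne L0: not taken
halt.

0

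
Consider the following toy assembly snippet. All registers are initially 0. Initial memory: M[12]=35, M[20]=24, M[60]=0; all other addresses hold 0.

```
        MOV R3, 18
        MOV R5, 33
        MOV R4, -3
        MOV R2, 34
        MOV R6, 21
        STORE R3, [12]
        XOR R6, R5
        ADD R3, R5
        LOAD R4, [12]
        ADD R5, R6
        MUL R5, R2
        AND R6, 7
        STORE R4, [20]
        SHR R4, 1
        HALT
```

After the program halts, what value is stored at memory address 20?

R3=18
R5=33
R4=-3
R2=34
R6=21
STORE R3, [12] → M[12]=18
R6=21^33=52
R3=18+33=51
R4=M[12]=18
R5=33+52=85
R5=85*34=2890
R6=52&7=4
STORE R4, [20] → M[20]=18
R4=18>>1=9
halt.

18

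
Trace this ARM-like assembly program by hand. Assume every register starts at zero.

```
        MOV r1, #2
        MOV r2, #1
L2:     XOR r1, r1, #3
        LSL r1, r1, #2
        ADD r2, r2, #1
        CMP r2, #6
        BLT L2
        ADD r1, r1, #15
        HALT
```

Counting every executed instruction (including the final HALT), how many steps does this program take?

after MOV r1, #2: r1=2
after MOV r2, #1: r2=1
after XOR r1, r1, #3: r1=2^3=1
after LSL r1, r1, #2: r1=1<<2=4
after ADD r2, r2, #1: r2=1+1=2
CMP r2, #6  (cmp 2,6)
BLT L2: taken
after XOR r1, r1, #3: r1=4^3=7
after LSL r1, r1, #2: r1=7<<2=28
after ADD r2, r2, #1: r2=2+1=3
CMP r2, #6  (cmp 3,6)
BLT L2: taken
after XOR r1, r1, #3: r1=28^3=31
after LSL r1, r1, #2: r1=31<<2=124
after ADD r2, r2, #1: r2=3+1=4
CMP r2, #6  (cmp 4,6)
BLT L2: taken
after XOR r1, r1, #3: r1=124^3=127
after LSL r1, r1, #2: r1=127<<2=508
after ADD r2, r2, #1: r2=4+1=5
CMP r2, #6  (cmp 5,6)
BLT L2: taken
after XOR r1, r1, #3: r1=508^3=511
after LSL r1, r1, #2: r1=511<<2=2044
after ADD r2, r2, #1: r2=5+1=6
CMP r2, #6  (cmp 6,6)
BLT L2: not taken
after ADD r1, r1, #15: r1=2044+15=2059
halt.
Total executed instructions: 29.

29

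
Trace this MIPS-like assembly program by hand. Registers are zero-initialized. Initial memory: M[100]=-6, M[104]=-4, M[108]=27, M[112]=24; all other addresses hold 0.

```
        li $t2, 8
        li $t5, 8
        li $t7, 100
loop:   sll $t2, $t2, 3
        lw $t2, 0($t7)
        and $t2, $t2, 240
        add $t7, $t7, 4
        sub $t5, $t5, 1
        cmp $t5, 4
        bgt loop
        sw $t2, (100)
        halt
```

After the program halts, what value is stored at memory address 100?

16

after li $t2, 8: $t2=8
after li $t5, 8: $t5=8
after li $t7, 100: $t7=100
after sll $t2, $t2, 3: $t2=8<<3=64
after lw $t2, 0($t7): $t2=M[100]=-6
after and $t2, $t2, 240: $t2=(-6)&240=240
after add $t7, $t7, 4: $t7=100+4=104
after sub $t5, $t5, 1: $t5=8-1=7
cmp $t5, 4  (cmp 7,4)
bgt loop: taken
after sll $t2, $t2, 3: $t2=240<<3=1920
after lw $t2, 0($t7): $t2=M[104]=-4
after and $t2, $t2, 240: $t2=(-4)&240=240
after add $t7, $t7, 4: $t7=104+4=108
after sub $t5, $t5, 1: $t5=7-1=6
cmp $t5, 4  (cmp 6,4)
bgt loop: taken
after sll $t2, $t2, 3: $t2=240<<3=1920
after lw $t2, 0($t7): $t2=M[108]=27
after and $t2, $t2, 240: $t2=27&240=16
after add $t7, $t7, 4: $t7=108+4=112
after sub $t5, $t5, 1: $t5=6-1=5
cmp $t5, 4  (cmp 5,4)
bgt loop: taken
after sll $t2, $t2, 3: $t2=16<<3=128
after lw $t2, 0($t7): $t2=M[112]=24
after and $t2, $t2, 240: $t2=24&240=16
after add $t7, $t7, 4: $t7=112+4=116
after sub $t5, $t5, 1: $t5=5-1=4
cmp $t5, 4  (cmp 4,4)
bgt loop: not taken
sw $t2, (100) → M[100]=16
halt.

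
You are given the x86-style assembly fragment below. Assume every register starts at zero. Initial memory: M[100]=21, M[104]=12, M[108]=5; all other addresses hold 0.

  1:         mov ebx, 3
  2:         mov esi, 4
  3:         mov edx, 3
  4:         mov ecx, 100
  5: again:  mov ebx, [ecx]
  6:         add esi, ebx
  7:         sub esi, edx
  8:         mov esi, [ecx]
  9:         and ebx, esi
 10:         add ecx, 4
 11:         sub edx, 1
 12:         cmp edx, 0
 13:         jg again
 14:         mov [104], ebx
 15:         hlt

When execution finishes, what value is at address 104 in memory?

mov ebx, 3 → ebx=3
mov esi, 4 → esi=4
mov edx, 3 → edx=3
mov ecx, 100 → ecx=100
mov ebx, [ecx] → ebx=M[100]=21
add esi, ebx → esi=4+21=25
sub esi, edx → esi=25-3=22
mov esi, [ecx] → esi=M[100]=21
and ebx, esi → ebx=21&21=21
add ecx, 4 → ecx=100+4=104
sub edx, 1 → edx=3-1=2
cmp edx, 0  (cmp 2,0)
jg again: taken
mov ebx, [ecx] → ebx=M[104]=12
add esi, ebx → esi=21+12=33
sub esi, edx → esi=33-2=31
mov esi, [ecx] → esi=M[104]=12
and ebx, esi → ebx=12&12=12
add ecx, 4 → ecx=104+4=108
sub edx, 1 → edx=2-1=1
cmp edx, 0  (cmp 1,0)
jg again: taken
mov ebx, [ecx] → ebx=M[108]=5
add esi, ebx → esi=12+5=17
sub esi, edx → esi=17-1=16
mov esi, [ecx] → esi=M[108]=5
and ebx, esi → ebx=5&5=5
add ecx, 4 → ecx=108+4=112
sub edx, 1 → edx=1-1=0
cmp edx, 0  (cmp 0,0)
jg again: not taken
mov [104], ebx → M[104]=5
halt.

5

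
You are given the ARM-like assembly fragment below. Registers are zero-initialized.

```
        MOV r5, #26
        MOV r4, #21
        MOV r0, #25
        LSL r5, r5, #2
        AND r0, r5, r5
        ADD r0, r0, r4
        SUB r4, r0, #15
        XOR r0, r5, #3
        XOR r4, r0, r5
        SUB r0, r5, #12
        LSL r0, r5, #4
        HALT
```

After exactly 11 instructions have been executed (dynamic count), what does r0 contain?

1664

after MOV r5, #26: r5=26
after MOV r4, #21: r4=21
after MOV r0, #25: r0=25
after LSL r5, r5, #2: r5=26<<2=104
after AND r0, r5, r5: r0=104&104=104
after ADD r0, r0, r4: r0=104+21=125
after SUB r4, r0, #15: r4=125-15=110
after XOR r0, r5, #3: r0=104^3=107
after XOR r4, r0, r5: r4=107^104=3
after SUB r0, r5, #12: r0=104-12=92
after LSL r0, r5, #4: r0=104<<4=1664
After step 11: r0 = 1664.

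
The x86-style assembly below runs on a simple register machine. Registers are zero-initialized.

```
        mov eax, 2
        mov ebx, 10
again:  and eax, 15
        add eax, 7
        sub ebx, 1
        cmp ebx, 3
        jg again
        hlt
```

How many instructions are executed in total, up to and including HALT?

38

eax=2
ebx=10
eax=2&15=2
eax=2+7=9
ebx=10-1=9
cmp ebx, 3  (cmp 9,3)
jg again: taken
eax=9&15=9
eax=9+7=16
ebx=9-1=8
cmp ebx, 3  (cmp 8,3)
jg again: taken
eax=16&15=0
eax=0+7=7
ebx=8-1=7
cmp ebx, 3  (cmp 7,3)
jg again: taken
eax=7&15=7
eax=7+7=14
ebx=7-1=6
cmp ebx, 3  (cmp 6,3)
jg again: taken
eax=14&15=14
eax=14+7=21
ebx=6-1=5
cmp ebx, 3  (cmp 5,3)
jg again: taken
eax=21&15=5
eax=5+7=12
ebx=5-1=4
cmp ebx, 3  (cmp 4,3)
jg again: taken
eax=12&15=12
eax=12+7=19
ebx=4-1=3
cmp ebx, 3  (cmp 3,3)
jg again: not taken
halt.
Total executed instructions: 38.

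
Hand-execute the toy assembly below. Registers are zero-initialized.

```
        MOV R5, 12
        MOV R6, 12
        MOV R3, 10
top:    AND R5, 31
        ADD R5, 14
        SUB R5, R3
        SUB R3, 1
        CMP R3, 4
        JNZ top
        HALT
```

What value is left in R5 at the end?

MOV R5, 12 → R5=12
MOV R6, 12 → R6=12
MOV R3, 10 → R3=10
AND R5, 31 → R5=12&31=12
ADD R5, 14 → R5=12+14=26
SUB R5, R3 → R5=26-10=16
SUB R3, 1 → R3=10-1=9
CMP R3, 4  (cmp 9,4)
JNZ top: taken
AND R5, 31 → R5=16&31=16
ADD R5, 14 → R5=16+14=30
SUB R5, R3 → R5=30-9=21
SUB R3, 1 → R3=9-1=8
CMP R3, 4  (cmp 8,4)
JNZ top: taken
AND R5, 31 → R5=21&31=21
ADD R5, 14 → R5=21+14=35
SUB R5, R3 → R5=35-8=27
SUB R3, 1 → R3=8-1=7
CMP R3, 4  (cmp 7,4)
JNZ top: taken
AND R5, 31 → R5=27&31=27
ADD R5, 14 → R5=27+14=41
SUB R5, R3 → R5=41-7=34
SUB R3, 1 → R3=7-1=6
CMP R3, 4  (cmp 6,4)
JNZ top: taken
AND R5, 31 → R5=34&31=2
ADD R5, 14 → R5=2+14=16
SUB R5, R3 → R5=16-6=10
SUB R3, 1 → R3=6-1=5
CMP R3, 4  (cmp 5,4)
JNZ top: taken
AND R5, 31 → R5=10&31=10
ADD R5, 14 → R5=10+14=24
SUB R5, R3 → R5=24-5=19
SUB R3, 1 → R3=5-1=4
CMP R3, 4  (cmp 4,4)
JNZ top: not taken
halt.

19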